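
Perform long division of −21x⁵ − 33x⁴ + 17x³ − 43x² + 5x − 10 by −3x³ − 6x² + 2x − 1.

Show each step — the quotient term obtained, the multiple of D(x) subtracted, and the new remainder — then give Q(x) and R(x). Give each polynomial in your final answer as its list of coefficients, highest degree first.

Q = [7, -3, 5]; R = [-8, -5]

Step 1: lead(−21x⁵ − 33x⁴ + 17x³ − 43x² + 5x − 10) ÷ lead(D) = −21x⁵ ÷ −3x³ = 7x². Subtract (7x²)·D = −21x⁵ − 42x⁴ + 14x³ − 7x². Remainder: 9x⁴ + 3x³ − 36x² + 5x − 10.
Step 2: lead(9x⁴ + 3x³ − 36x² + 5x − 10) ÷ lead(D) = 9x⁴ ÷ −3x³ = −3x. Subtract (−3x)·D = 9x⁴ + 18x³ − 6x² + 3x. Remainder: −15x³ − 30x² + 2x − 10.
Step 3: lead(−15x³ − 30x² + 2x − 10) ÷ lead(D) = −15x³ ÷ −3x³ = 5. Subtract (5)·D = −15x³ − 30x² + 10x − 5. Remainder: −8x − 5.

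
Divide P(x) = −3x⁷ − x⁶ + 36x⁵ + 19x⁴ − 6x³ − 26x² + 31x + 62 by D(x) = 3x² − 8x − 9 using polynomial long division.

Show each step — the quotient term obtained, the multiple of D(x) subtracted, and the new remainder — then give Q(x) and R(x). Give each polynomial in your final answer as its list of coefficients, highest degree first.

Q = [-1, -3, 1, 0, 1, -6]; R = [-8, 8]

Step 1: lead(−3x⁷ − x⁶ + 36x⁵ + 19x⁴ − 6x³ − 26x² + 31x + 62) ÷ lead(D) = −3x⁷ ÷ 3x² = −x⁵. Subtract (−x⁵)·D = −3x⁷ + 8x⁶ + 9x⁵. Remainder: −9x⁶ + 27x⁵ + 19x⁴ − 6x³ − 26x² + 31x + 62.
Step 2: lead(−9x⁶ + 27x⁵ + 19x⁴ − 6x³ − 26x² + 31x + 62) ÷ lead(D) = −9x⁶ ÷ 3x² = −3x⁴. Subtract (−3x⁴)·D = −9x⁶ + 24x⁵ + 27x⁴. Remainder: 3x⁵ − 8x⁴ − 6x³ − 26x² + 31x + 62.
Step 3: lead(3x⁵ − 8x⁴ − 6x³ − 26x² + 31x + 62) ÷ lead(D) = 3x⁵ ÷ 3x² = x³. Subtract (x³)·D = 3x⁵ − 8x⁴ − 9x³. Remainder: 3x³ − 26x² + 31x + 62.
Step 4: lead(3x³ − 26x² + 31x + 62) ÷ lead(D) = 3x³ ÷ 3x² = x. Subtract (x)·D = 3x³ − 8x² − 9x. Remainder: −18x² + 40x + 62.
Step 5: lead(−18x² + 40x + 62) ÷ lead(D) = −18x² ÷ 3x² = −6. Subtract (−6)·D = −18x² + 48x + 54. Remainder: −8x + 8.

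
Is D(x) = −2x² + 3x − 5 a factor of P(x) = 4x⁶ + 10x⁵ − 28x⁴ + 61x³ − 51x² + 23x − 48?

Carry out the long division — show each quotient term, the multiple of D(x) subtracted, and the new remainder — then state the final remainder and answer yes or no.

R(x) = −x − 8, so D(x) is not a factor of P(x). no

Step 1: lead(4x⁶ + 10x⁵ − 28x⁴ + 61x³ − 51x² + 23x − 48) ÷ lead(D) = 4x⁶ ÷ −2x² = −2x⁴. Subtract (−2x⁴)·D = 4x⁶ − 6x⁵ + 10x⁴. Remainder: 16x⁵ − 38x⁴ + 61x³ − 51x² + 23x − 48.
Step 2: lead(16x⁵ − 38x⁴ + 61x³ − 51x² + 23x − 48) ÷ lead(D) = 16x⁵ ÷ −2x² = −8x³. Subtract (−8x³)·D = 16x⁵ − 24x⁴ + 40x³. Remainder: −14x⁴ + 21x³ − 51x² + 23x − 48.
Step 3: lead(−14x⁴ + 21x³ − 51x² + 23x − 48) ÷ lead(D) = −14x⁴ ÷ −2x² = 7x². Subtract (7x²)·D = −14x⁴ + 21x³ − 35x². Remainder: −16x² + 23x − 48.
Step 4: lead(−16x² + 23x − 48) ÷ lead(D) = −16x² ÷ −2x² = 8. Subtract (8)·D = −16x² + 24x − 40. Remainder: −x − 8.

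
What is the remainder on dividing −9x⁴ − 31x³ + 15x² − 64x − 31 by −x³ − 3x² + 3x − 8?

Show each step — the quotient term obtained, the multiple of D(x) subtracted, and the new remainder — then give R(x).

R(x) = −4x + 1

Step 1: lead(−9x⁴ − 31x³ + 15x² − 64x − 31) ÷ lead(D) = −9x⁴ ÷ −x³ = 9x. Subtract (9x)·D = −9x⁴ − 27x³ + 27x² − 72x. Remainder: −4x³ − 12x² + 8x − 31.
Step 2: lead(−4x³ − 12x² + 8x − 31) ÷ lead(D) = −4x³ ÷ −x³ = 4. Subtract (4)·D = −4x³ − 12x² + 12x − 32. Remainder: −4x + 1.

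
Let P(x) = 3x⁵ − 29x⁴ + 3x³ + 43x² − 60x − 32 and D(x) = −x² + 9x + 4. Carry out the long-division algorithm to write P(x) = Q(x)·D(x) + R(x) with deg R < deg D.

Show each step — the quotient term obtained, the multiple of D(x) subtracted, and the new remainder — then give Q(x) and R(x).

Q(x) = −3x³ + 2x² + 3x − 8; R(x) = 0

Step 1: lead(3x⁵ − 29x⁴ + 3x³ + 43x² − 60x − 32) ÷ lead(D) = 3x⁵ ÷ −x² = −3x³. Subtract (−3x³)·D = 3x⁵ − 27x⁴ − 12x³. Remainder: −2x⁴ + 15x³ + 43x² − 60x − 32.
Step 2: lead(−2x⁴ + 15x³ + 43x² − 60x − 32) ÷ lead(D) = −2x⁴ ÷ −x² = 2x². Subtract (2x²)·D = −2x⁴ + 18x³ + 8x². Remainder: −3x³ + 35x² − 60x − 32.
Step 3: lead(−3x³ + 35x² − 60x − 32) ÷ lead(D) = −3x³ ÷ −x² = 3x. Subtract (3x)·D = −3x³ + 27x² + 12x. Remainder: 8x² − 72x − 32.
Step 4: lead(8x² − 72x − 32) ÷ lead(D) = 8x² ÷ −x² = −8. Subtract (−8)·D = 8x² − 72x − 32. Remainder: 0.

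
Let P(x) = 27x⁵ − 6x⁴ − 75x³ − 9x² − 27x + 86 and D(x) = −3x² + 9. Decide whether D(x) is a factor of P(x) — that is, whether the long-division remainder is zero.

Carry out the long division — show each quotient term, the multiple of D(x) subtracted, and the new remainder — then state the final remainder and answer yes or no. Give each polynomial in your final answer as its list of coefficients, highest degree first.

Step 1: lead(27x⁵ − 6x⁴ − 75x³ − 9x² − 27x + 86) ÷ lead(D) = 27x⁵ ÷ −3x² = −9x³. Subtract (−9x³)·D = 27x⁵ − 81x³. Remainder: −6x⁴ + 6x³ − 9x² − 27x + 86.
Step 2: lead(−6x⁴ + 6x³ − 9x² − 27x + 86) ÷ lead(D) = −6x⁴ ÷ −3x² = 2x². Subtract (2x²)·D = −6x⁴ + 18x². Remainder: 6x³ − 27x² − 27x + 86.
Step 3: lead(6x³ − 27x² − 27x + 86) ÷ lead(D) = 6x³ ÷ −3x² = −2x. Subtract (−2x)·D = 6x³ − 18x. Remainder: −27x² − 9x + 86.
Step 4: lead(−27x² − 9x + 86) ÷ lead(D) = −27x² ÷ −3x² = 9. Subtract (9)·D = −27x² + 81. Remainder: −9x + 5.

R = [-9, 5], so D(x) is not a factor of P(x). no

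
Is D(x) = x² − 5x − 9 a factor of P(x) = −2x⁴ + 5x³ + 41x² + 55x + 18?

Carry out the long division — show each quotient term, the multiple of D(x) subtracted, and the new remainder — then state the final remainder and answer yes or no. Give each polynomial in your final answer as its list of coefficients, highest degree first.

Step 1: lead(−2x⁴ + 5x³ + 41x² + 55x + 18) ÷ lead(D) = −2x⁴ ÷ x² = −2x². Subtract (−2x²)·D = −2x⁴ + 10x³ + 18x². Remainder: −5x³ + 23x² + 55x + 18.
Step 2: lead(−5x³ + 23x² + 55x + 18) ÷ lead(D) = −5x³ ÷ x² = −5x. Subtract (−5x)·D = −5x³ + 25x² + 45x. Remainder: −2x² + 10x + 18.
Step 3: lead(−2x² + 10x + 18) ÷ lead(D) = −2x² ÷ x² = −2. Subtract (−2)·D = −2x² + 10x + 18. Remainder: 0.

R = [0], so D(x) is a factor of P(x). yes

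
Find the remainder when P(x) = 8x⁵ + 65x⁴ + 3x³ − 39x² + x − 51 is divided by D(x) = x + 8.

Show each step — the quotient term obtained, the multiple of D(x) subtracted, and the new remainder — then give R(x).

R(x) = 5

Step 1: lead(8x⁵ + 65x⁴ + 3x³ − 39x² + x − 51) ÷ lead(D) = 8x⁵ ÷ x = 8x⁴. Subtract (8x⁴)·D = 8x⁵ + 64x⁴. Remainder: x⁴ + 3x³ − 39x² + x − 51.
Step 2: lead(x⁴ + 3x³ − 39x² + x − 51) ÷ lead(D) = x⁴ ÷ x = x³. Subtract (x³)·D = x⁴ + 8x³. Remainder: −5x³ − 39x² + x − 51.
Step 3: lead(−5x³ − 39x² + x − 51) ÷ lead(D) = −5x³ ÷ x = −5x². Subtract (−5x²)·D = −5x³ − 40x². Remainder: x² + x − 51.
Step 4: lead(x² + x − 51) ÷ lead(D) = x² ÷ x = x. Subtract (x)·D = x² + 8x. Remainder: −7x − 51.
Step 5: lead(−7x − 51) ÷ lead(D) = −7x ÷ x = −7. Subtract (−7)·D = −7x − 56. Remainder: 5.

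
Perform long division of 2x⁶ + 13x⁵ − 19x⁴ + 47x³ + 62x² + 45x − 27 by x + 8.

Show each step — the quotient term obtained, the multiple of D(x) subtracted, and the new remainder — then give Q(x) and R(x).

Step 1: lead(2x⁶ + 13x⁵ − 19x⁴ + 47x³ + 62x² + 45x − 27) ÷ lead(D) = 2x⁶ ÷ x = 2x⁵. Subtract (2x⁵)·D = 2x⁶ + 16x⁵. Remainder: −3x⁵ − 19x⁴ + 47x³ + 62x² + 45x − 27.
Step 2: lead(−3x⁵ − 19x⁴ + 47x³ + 62x² + 45x − 27) ÷ lead(D) = −3x⁵ ÷ x = −3x⁴. Subtract (−3x⁴)·D = −3x⁵ − 24x⁴. Remainder: 5x⁴ + 47x³ + 62x² + 45x − 27.
Step 3: lead(5x⁴ + 47x³ + 62x² + 45x − 27) ÷ lead(D) = 5x⁴ ÷ x = 5x³. Subtract (5x³)·D = 5x⁴ + 40x³. Remainder: 7x³ + 62x² + 45x − 27.
Step 4: lead(7x³ + 62x² + 45x − 27) ÷ lead(D) = 7x³ ÷ x = 7x². Subtract (7x²)·D = 7x³ + 56x². Remainder: 6x² + 45x − 27.
Step 5: lead(6x² + 45x − 27) ÷ lead(D) = 6x² ÷ x = 6x. Subtract (6x)·D = 6x² + 48x. Remainder: −3x − 27.
Step 6: lead(−3x − 27) ÷ lead(D) = −3x ÷ x = −3. Subtract (−3)·D = −3x − 24. Remainder: −3.

Q(x) = 2x⁵ − 3x⁴ + 5x³ + 7x² + 6x − 3; R(x) = −3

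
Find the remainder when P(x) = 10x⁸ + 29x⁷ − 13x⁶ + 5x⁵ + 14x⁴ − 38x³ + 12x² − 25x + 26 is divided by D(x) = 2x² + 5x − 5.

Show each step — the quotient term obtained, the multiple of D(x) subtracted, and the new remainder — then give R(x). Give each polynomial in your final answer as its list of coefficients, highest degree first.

R = [6]

Step 1: lead(10x⁸ + 29x⁷ − 13x⁶ + 5x⁵ + 14x⁴ − 38x³ + 12x² − 25x + 26) ÷ lead(D) = 10x⁸ ÷ 2x² = 5x⁶. Subtract (5x⁶)·D = 10x⁸ + 25x⁷ − 25x⁶. Remainder: 4x⁷ + 12x⁶ + 5x⁵ + 14x⁴ − 38x³ + 12x² − 25x + 26.
Step 2: lead(4x⁷ + 12x⁶ + 5x⁵ + 14x⁴ − 38x³ + 12x² − 25x + 26) ÷ lead(D) = 4x⁷ ÷ 2x² = 2x⁵. Subtract (2x⁵)·D = 4x⁷ + 10x⁶ − 10x⁵. Remainder: 2x⁶ + 15x⁵ + 14x⁴ − 38x³ + 12x² − 25x + 26.
Step 3: lead(2x⁶ + 15x⁵ + 14x⁴ − 38x³ + 12x² − 25x + 26) ÷ lead(D) = 2x⁶ ÷ 2x² = x⁴. Subtract (x⁴)·D = 2x⁶ + 5x⁵ − 5x⁴. Remainder: 10x⁵ + 19x⁴ − 38x³ + 12x² − 25x + 26.
Step 4: lead(10x⁵ + 19x⁴ − 38x³ + 12x² − 25x + 26) ÷ lead(D) = 10x⁵ ÷ 2x² = 5x³. Subtract (5x³)·D = 10x⁵ + 25x⁴ − 25x³. Remainder: −6x⁴ − 13x³ + 12x² − 25x + 26.
Step 5: lead(−6x⁴ − 13x³ + 12x² − 25x + 26) ÷ lead(D) = −6x⁴ ÷ 2x² = −3x². Subtract (−3x²)·D = −6x⁴ − 15x³ + 15x². Remainder: 2x³ − 3x² − 25x + 26.
Step 6: lead(2x³ − 3x² − 25x + 26) ÷ lead(D) = 2x³ ÷ 2x² = x. Subtract (x)·D = 2x³ + 5x² − 5x. Remainder: −8x² − 20x + 26.
Step 7: lead(−8x² − 20x + 26) ÷ lead(D) = −8x² ÷ 2x² = −4. Subtract (−4)·D = −8x² − 20x + 20. Remainder: 6.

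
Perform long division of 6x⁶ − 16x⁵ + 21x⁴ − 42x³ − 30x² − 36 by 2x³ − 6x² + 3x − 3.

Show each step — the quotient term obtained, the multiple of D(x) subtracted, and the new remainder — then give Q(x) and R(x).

Step 1: lead(6x⁶ − 16x⁵ + 21x⁴ − 42x³ − 30x² − 36) ÷ lead(D) = 6x⁶ ÷ 2x³ = 3x³. Subtract (3x³)·D = 6x⁶ − 18x⁵ + 9x⁴ − 9x³. Remainder: 2x⁵ + 12x⁴ − 33x³ − 30x² − 36.
Step 2: lead(2x⁵ + 12x⁴ − 33x³ − 30x² − 36) ÷ lead(D) = 2x⁵ ÷ 2x³ = x². Subtract (x²)·D = 2x⁵ − 6x⁴ + 3x³ − 3x². Remainder: 18x⁴ − 36x³ − 27x² − 36.
Step 3: lead(18x⁴ − 36x³ − 27x² − 36) ÷ lead(D) = 18x⁴ ÷ 2x³ = 9x. Subtract (9x)·D = 18x⁴ − 54x³ + 27x² − 27x. Remainder: 18x³ − 54x² + 27x − 36.
Step 4: lead(18x³ − 54x² + 27x − 36) ÷ lead(D) = 18x³ ÷ 2x³ = 9. Subtract (9)·D = 18x³ − 54x² + 27x − 27. Remainder: −9.

Q(x) = 3x³ + x² + 9x + 9; R(x) = −9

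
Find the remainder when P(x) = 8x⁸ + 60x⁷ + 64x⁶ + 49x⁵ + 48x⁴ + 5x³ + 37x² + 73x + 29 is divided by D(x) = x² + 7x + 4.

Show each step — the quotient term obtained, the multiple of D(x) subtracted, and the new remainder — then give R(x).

Step 1: lead(8x⁸ + 60x⁷ + 64x⁶ + 49x⁵ + 48x⁴ + 5x³ + 37x² + 73x + 29) ÷ lead(D) = 8x⁸ ÷ x² = 8x⁶. Subtract (8x⁶)·D = 8x⁸ + 56x⁷ + 32x⁶. Remainder: 4x⁷ + 32x⁶ + 49x⁵ + 48x⁴ + 5x³ + 37x² + 73x + 29.
Step 2: lead(4x⁷ + 32x⁶ + 49x⁵ + 48x⁴ + 5x³ + 37x² + 73x + 29) ÷ lead(D) = 4x⁷ ÷ x² = 4x⁵. Subtract (4x⁵)·D = 4x⁷ + 28x⁶ + 16x⁵. Remainder: 4x⁶ + 33x⁵ + 48x⁴ + 5x³ + 37x² + 73x + 29.
Step 3: lead(4x⁶ + 33x⁵ + 48x⁴ + 5x³ + 37x² + 73x + 29) ÷ lead(D) = 4x⁶ ÷ x² = 4x⁴. Subtract (4x⁴)·D = 4x⁶ + 28x⁵ + 16x⁴. Remainder: 5x⁵ + 32x⁴ + 5x³ + 37x² + 73x + 29.
Step 4: lead(5x⁵ + 32x⁴ + 5x³ + 37x² + 73x + 29) ÷ lead(D) = 5x⁵ ÷ x² = 5x³. Subtract (5x³)·D = 5x⁵ + 35x⁴ + 20x³. Remainder: −3x⁴ − 15x³ + 37x² + 73x + 29.
Step 5: lead(−3x⁴ − 15x³ + 37x² + 73x + 29) ÷ lead(D) = −3x⁴ ÷ x² = −3x². Subtract (−3x²)·D = −3x⁴ − 21x³ − 12x². Remainder: 6x³ + 49x² + 73x + 29.
Step 6: lead(6x³ + 49x² + 73x + 29) ÷ lead(D) = 6x³ ÷ x² = 6x. Subtract (6x)·D = 6x³ + 42x² + 24x. Remainder: 7x² + 49x + 29.
Step 7: lead(7x² + 49x + 29) ÷ lead(D) = 7x² ÷ x² = 7. Subtract (7)·D = 7x² + 49x + 28. Remainder: 1.

R(x) = 1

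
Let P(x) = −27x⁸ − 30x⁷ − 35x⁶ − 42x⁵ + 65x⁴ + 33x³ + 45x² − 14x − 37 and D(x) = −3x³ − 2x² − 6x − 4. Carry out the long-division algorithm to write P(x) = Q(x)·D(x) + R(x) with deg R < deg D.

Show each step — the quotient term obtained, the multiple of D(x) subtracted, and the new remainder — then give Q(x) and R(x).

Step 1: lead(−27x⁸ − 30x⁷ − 35x⁶ − 42x⁵ + 65x⁴ + 33x³ + 45x² − 14x − 37) ÷ lead(D) = −27x⁸ ÷ −3x³ = 9x⁵. Subtract (9x⁵)·D = −27x⁸ − 18x⁷ − 54x⁶ − 36x⁵. Remainder: −12x⁷ + 19x⁶ − 6x⁵ + 65x⁴ + 33x³ + 45x² − 14x − 37.
Step 2: lead(−12x⁷ + 19x⁶ − 6x⁵ + 65x⁴ + 33x³ + 45x² − 14x − 37) ÷ lead(D) = −12x⁷ ÷ −3x³ = 4x⁴. Subtract (4x⁴)·D = −12x⁷ − 8x⁶ − 24x⁵ − 16x⁴. Remainder: 27x⁶ + 18x⁵ + 81x⁴ + 33x³ + 45x² − 14x − 37.
Step 3: lead(27x⁶ + 18x⁵ + 81x⁴ + 33x³ + 45x² − 14x − 37) ÷ lead(D) = 27x⁶ ÷ −3x³ = −9x³. Subtract (−9x³)·D = 27x⁶ + 18x⁵ + 54x⁴ + 36x³. Remainder: 27x⁴ − 3x³ + 45x² − 14x − 37.
Step 4: lead(27x⁴ − 3x³ + 45x² − 14x − 37) ÷ lead(D) = 27x⁴ ÷ −3x³ = −9x. Subtract (−9x)·D = 27x⁴ + 18x³ + 54x² + 36x. Remainder: −21x³ − 9x² − 50x − 37.
Step 5: lead(−21x³ − 9x² − 50x − 37) ÷ lead(D) = −21x³ ÷ −3x³ = 7. Subtract (7)·D = −21x³ − 14x² − 42x − 28. Remainder: 5x² − 8x − 9.

Q(x) = 9x⁵ + 4x⁴ − 9x³ − 9x + 7; R(x) = 5x² − 8x − 9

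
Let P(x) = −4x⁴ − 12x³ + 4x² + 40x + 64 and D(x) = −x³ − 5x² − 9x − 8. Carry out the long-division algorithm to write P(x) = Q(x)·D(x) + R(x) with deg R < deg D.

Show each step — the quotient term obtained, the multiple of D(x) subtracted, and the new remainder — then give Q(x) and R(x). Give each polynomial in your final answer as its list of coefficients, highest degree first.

Step 1: lead(−4x⁴ − 12x³ + 4x² + 40x + 64) ÷ lead(D) = −4x⁴ ÷ −x³ = 4x. Subtract (4x)·D = −4x⁴ − 20x³ − 36x² − 32x. Remainder: 8x³ + 40x² + 72x + 64.
Step 2: lead(8x³ + 40x² + 72x + 64) ÷ lead(D) = 8x³ ÷ −x³ = −8. Subtract (−8)·D = 8x³ + 40x² + 72x + 64. Remainder: 0.

Q = [4, -8]; R = [0]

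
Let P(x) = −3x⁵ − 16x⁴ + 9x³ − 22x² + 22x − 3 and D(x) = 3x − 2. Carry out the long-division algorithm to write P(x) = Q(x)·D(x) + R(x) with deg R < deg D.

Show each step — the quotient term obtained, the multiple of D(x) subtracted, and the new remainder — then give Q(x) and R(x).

Q(x) = −x⁴ − 6x³ − x² − 8x + 2; R(x) = 1

Step 1: lead(−3x⁵ − 16x⁴ + 9x³ − 22x² + 22x − 3) ÷ lead(D) = −3x⁵ ÷ 3x = −x⁴. Subtract (−x⁴)·D = −3x⁵ + 2x⁴. Remainder: −18x⁴ + 9x³ − 22x² + 22x − 3.
Step 2: lead(−18x⁴ + 9x³ − 22x² + 22x − 3) ÷ lead(D) = −18x⁴ ÷ 3x = −6x³. Subtract (−6x³)·D = −18x⁴ + 12x³. Remainder: −3x³ − 22x² + 22x − 3.
Step 3: lead(−3x³ − 22x² + 22x − 3) ÷ lead(D) = −3x³ ÷ 3x = −x². Subtract (−x²)·D = −3x³ + 2x². Remainder: −24x² + 22x − 3.
Step 4: lead(−24x² + 22x − 3) ÷ lead(D) = −24x² ÷ 3x = −8x. Subtract (−8x)·D = −24x² + 16x. Remainder: 6x − 3.
Step 5: lead(6x − 3) ÷ lead(D) = 6x ÷ 3x = 2. Subtract (2)·D = 6x − 4. Remainder: 1.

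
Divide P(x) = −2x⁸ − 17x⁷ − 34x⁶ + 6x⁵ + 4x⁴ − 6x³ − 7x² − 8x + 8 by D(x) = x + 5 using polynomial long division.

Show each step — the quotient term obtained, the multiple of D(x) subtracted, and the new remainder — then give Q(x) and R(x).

Q(x) = −2x⁷ − 7x⁶ + x⁵ + x⁴ − x³ − x² − 2x + 2; R(x) = −2

Step 1: lead(−2x⁸ − 17x⁷ − 34x⁶ + 6x⁵ + 4x⁴ − 6x³ − 7x² − 8x + 8) ÷ lead(D) = −2x⁸ ÷ x = −2x⁷. Subtract (−2x⁷)·D = −2x⁸ − 10x⁷. Remainder: −7x⁷ − 34x⁶ + 6x⁵ + 4x⁴ − 6x³ − 7x² − 8x + 8.
Step 2: lead(−7x⁷ − 34x⁶ + 6x⁵ + 4x⁴ − 6x³ − 7x² − 8x + 8) ÷ lead(D) = −7x⁷ ÷ x = −7x⁶. Subtract (−7x⁶)·D = −7x⁷ − 35x⁶. Remainder: x⁶ + 6x⁵ + 4x⁴ − 6x³ − 7x² − 8x + 8.
Step 3: lead(x⁶ + 6x⁵ + 4x⁴ − 6x³ − 7x² − 8x + 8) ÷ lead(D) = x⁶ ÷ x = x⁵. Subtract (x⁵)·D = x⁶ + 5x⁵. Remainder: x⁵ + 4x⁴ − 6x³ − 7x² − 8x + 8.
Step 4: lead(x⁵ + 4x⁴ − 6x³ − 7x² − 8x + 8) ÷ lead(D) = x⁵ ÷ x = x⁴. Subtract (x⁴)·D = x⁵ + 5x⁴. Remainder: −x⁴ − 6x³ − 7x² − 8x + 8.
Step 5: lead(−x⁴ − 6x³ − 7x² − 8x + 8) ÷ lead(D) = −x⁴ ÷ x = −x³. Subtract (−x³)·D = −x⁴ − 5x³. Remainder: −x³ − 7x² − 8x + 8.
Step 6: lead(−x³ − 7x² − 8x + 8) ÷ lead(D) = −x³ ÷ x = −x². Subtract (−x²)·D = −x³ − 5x². Remainder: −2x² − 8x + 8.
Step 7: lead(−2x² − 8x + 8) ÷ lead(D) = −2x² ÷ x = −2x. Subtract (−2x)·D = −2x² − 10x. Remainder: 2x + 8.
Step 8: lead(2x + 8) ÷ lead(D) = 2x ÷ x = 2. Subtract (2)·D = 2x + 10. Remainder: −2.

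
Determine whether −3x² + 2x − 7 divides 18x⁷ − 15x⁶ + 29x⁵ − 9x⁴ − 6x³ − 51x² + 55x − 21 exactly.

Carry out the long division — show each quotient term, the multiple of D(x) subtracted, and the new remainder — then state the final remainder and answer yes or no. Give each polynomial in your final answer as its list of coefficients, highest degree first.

R = [0], so D(x) is a factor of P(x). yes

Step 1: lead(18x⁷ − 15x⁶ + 29x⁵ − 9x⁴ − 6x³ − 51x² + 55x − 21) ÷ lead(D) = 18x⁷ ÷ −3x² = −6x⁵. Subtract (−6x⁵)·D = 18x⁷ − 12x⁶ + 42x⁵. Remainder: −3x⁶ − 13x⁵ − 9x⁴ − 6x³ − 51x² + 55x − 21.
Step 2: lead(−3x⁶ − 13x⁵ − 9x⁴ − 6x³ − 51x² + 55x − 21) ÷ lead(D) = −3x⁶ ÷ −3x² = x⁴. Subtract (x⁴)·D = −3x⁶ + 2x⁵ − 7x⁴. Remainder: −15x⁵ − 2x⁴ − 6x³ − 51x² + 55x − 21.
Step 3: lead(−15x⁵ − 2x⁴ − 6x³ − 51x² + 55x − 21) ÷ lead(D) = −15x⁵ ÷ −3x² = 5x³. Subtract (5x³)·D = −15x⁵ + 10x⁴ − 35x³. Remainder: −12x⁴ + 29x³ − 51x² + 55x − 21.
Step 4: lead(−12x⁴ + 29x³ − 51x² + 55x − 21) ÷ lead(D) = −12x⁴ ÷ −3x² = 4x². Subtract (4x²)·D = −12x⁴ + 8x³ − 28x². Remainder: 21x³ − 23x² + 55x − 21.
Step 5: lead(21x³ − 23x² + 55x − 21) ÷ lead(D) = 21x³ ÷ −3x² = −7x. Subtract (−7x)·D = 21x³ − 14x² + 49x. Remainder: −9x² + 6x − 21.
Step 6: lead(−9x² + 6x − 21) ÷ lead(D) = −9x² ÷ −3x² = 3. Subtract (3)·D = −9x² + 6x − 21. Remainder: 0.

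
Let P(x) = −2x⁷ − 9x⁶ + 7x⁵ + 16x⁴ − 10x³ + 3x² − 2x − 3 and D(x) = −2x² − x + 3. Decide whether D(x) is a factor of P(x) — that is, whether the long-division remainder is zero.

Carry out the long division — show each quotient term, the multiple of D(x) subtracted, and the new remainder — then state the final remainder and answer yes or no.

Step 1: lead(−2x⁷ − 9x⁶ + 7x⁵ + 16x⁴ − 10x³ + 3x² − 2x − 3) ÷ lead(D) = −2x⁷ ÷ −2x² = x⁵. Subtract (x⁵)·D = −2x⁷ − x⁶ + 3x⁵. Remainder: −8x⁶ + 4x⁵ + 16x⁴ − 10x³ + 3x² − 2x − 3.
Step 2: lead(−8x⁶ + 4x⁵ + 16x⁴ − 10x³ + 3x² − 2x − 3) ÷ lead(D) = −8x⁶ ÷ −2x² = 4x⁴. Subtract (4x⁴)·D = −8x⁶ − 4x⁵ + 12x⁴. Remainder: 8x⁵ + 4x⁴ − 10x³ + 3x² − 2x − 3.
Step 3: lead(8x⁵ + 4x⁴ − 10x³ + 3x² − 2x − 3) ÷ lead(D) = 8x⁵ ÷ −2x² = −4x³. Subtract (−4x³)·D = 8x⁵ + 4x⁴ − 12x³. Remainder: 2x³ + 3x² − 2x − 3.
Step 4: lead(2x³ + 3x² − 2x − 3) ÷ lead(D) = 2x³ ÷ −2x² = −x. Subtract (−x)·D = 2x³ + x² − 3x. Remainder: 2x² + x − 3.
Step 5: lead(2x² + x − 3) ÷ lead(D) = 2x² ÷ −2x² = −1. Subtract (−1)·D = 2x² + x − 3. Remainder: 0.

R(x) = 0, so D(x) is a factor of P(x). yes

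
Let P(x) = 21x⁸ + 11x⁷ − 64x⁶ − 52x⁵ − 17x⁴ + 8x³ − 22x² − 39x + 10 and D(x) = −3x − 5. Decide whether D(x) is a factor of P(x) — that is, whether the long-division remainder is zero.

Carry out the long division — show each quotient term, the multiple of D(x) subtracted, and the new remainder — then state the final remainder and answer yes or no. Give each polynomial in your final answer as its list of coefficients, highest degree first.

Step 1: lead(21x⁸ + 11x⁷ − 64x⁶ − 52x⁵ − 17x⁴ + 8x³ − 22x² − 39x + 10) ÷ lead(D) = 21x⁸ ÷ −3x = −7x⁷. Subtract (−7x⁷)·D = 21x⁸ + 35x⁷. Remainder: −24x⁷ − 64x⁶ − 52x⁵ − 17x⁴ + 8x³ − 22x² − 39x + 10.
Step 2: lead(−24x⁷ − 64x⁶ − 52x⁵ − 17x⁴ + 8x³ − 22x² − 39x + 10) ÷ lead(D) = −24x⁷ ÷ −3x = 8x⁶. Subtract (8x⁶)·D = −24x⁷ − 40x⁶. Remainder: −24x⁶ − 52x⁵ − 17x⁴ + 8x³ − 22x² − 39x + 10.
Step 3: lead(−24x⁶ − 52x⁵ − 17x⁴ + 8x³ − 22x² − 39x + 10) ÷ lead(D) = −24x⁶ ÷ −3x = 8x⁵. Subtract (8x⁵)·D = −24x⁶ − 40x⁵. Remainder: −12x⁵ − 17x⁴ + 8x³ − 22x² − 39x + 10.
Step 4: lead(−12x⁵ − 17x⁴ + 8x³ − 22x² − 39x + 10) ÷ lead(D) = −12x⁵ ÷ −3x = 4x⁴. Subtract (4x⁴)·D = −12x⁵ − 20x⁴. Remainder: 3x⁴ + 8x³ − 22x² − 39x + 10.
Step 5: lead(3x⁴ + 8x³ − 22x² − 39x + 10) ÷ lead(D) = 3x⁴ ÷ −3x = −x³. Subtract (−x³)·D = 3x⁴ + 5x³. Remainder: 3x³ − 22x² − 39x + 10.
Step 6: lead(3x³ − 22x² − 39x + 10) ÷ lead(D) = 3x³ ÷ −3x = −x². Subtract (−x²)·D = 3x³ + 5x². Remainder: −27x² − 39x + 10.
Step 7: lead(−27x² − 39x + 10) ÷ lead(D) = −27x² ÷ −3x = 9x. Subtract (9x)·D = −27x² − 45x. Remainder: 6x + 10.
Step 8: lead(6x + 10) ÷ lead(D) = 6x ÷ −3x = −2. Subtract (−2)·D = 6x + 10. Remainder: 0.

R = [0], so D(x) is a factor of P(x). yes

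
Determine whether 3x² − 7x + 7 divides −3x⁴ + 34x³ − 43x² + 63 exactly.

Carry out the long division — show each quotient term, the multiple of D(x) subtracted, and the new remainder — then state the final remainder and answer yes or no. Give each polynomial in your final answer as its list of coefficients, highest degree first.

Step 1: lead(−3x⁴ + 34x³ − 43x² + 63) ÷ lead(D) = −3x⁴ ÷ 3x² = −x². Subtract (−x²)·D = −3x⁴ + 7x³ − 7x². Remainder: 27x³ − 36x² + 63.
Step 2: lead(27x³ − 36x² + 63) ÷ lead(D) = 27x³ ÷ 3x² = 9x. Subtract (9x)·D = 27x³ − 63x² + 63x. Remainder: 27x² − 63x + 63.
Step 3: lead(27x² − 63x + 63) ÷ lead(D) = 27x² ÷ 3x² = 9. Subtract (9)·D = 27x² − 63x + 63. Remainder: 0.

R = [0], so D(x) is a factor of P(x). yes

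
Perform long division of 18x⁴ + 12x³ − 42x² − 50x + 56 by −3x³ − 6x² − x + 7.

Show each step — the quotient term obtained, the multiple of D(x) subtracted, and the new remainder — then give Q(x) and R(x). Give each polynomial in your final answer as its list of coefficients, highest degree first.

Q = [-6, 8]; R = [0]

Step 1: lead(18x⁴ + 12x³ − 42x² − 50x + 56) ÷ lead(D) = 18x⁴ ÷ −3x³ = −6x. Subtract (−6x)·D = 18x⁴ + 36x³ + 6x² − 42x. Remainder: −24x³ − 48x² − 8x + 56.
Step 2: lead(−24x³ − 48x² − 8x + 56) ÷ lead(D) = −24x³ ÷ −3x³ = 8. Subtract (8)·D = −24x³ − 48x² − 8x + 56. Remainder: 0.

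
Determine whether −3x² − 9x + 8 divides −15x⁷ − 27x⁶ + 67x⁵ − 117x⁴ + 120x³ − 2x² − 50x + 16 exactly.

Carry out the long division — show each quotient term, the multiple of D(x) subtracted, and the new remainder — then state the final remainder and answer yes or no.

R(x) = 0, so D(x) is a factor of P(x). yes

Step 1: lead(−15x⁷ − 27x⁶ + 67x⁵ − 117x⁴ + 120x³ − 2x² − 50x + 16) ÷ lead(D) = −15x⁷ ÷ −3x² = 5x⁵. Subtract (5x⁵)·D = −15x⁷ − 45x⁶ + 40x⁵. Remainder: 18x⁶ + 27x⁵ − 117x⁴ + 120x³ − 2x² − 50x + 16.
Step 2: lead(18x⁶ + 27x⁵ − 117x⁴ + 120x³ − 2x² − 50x + 16) ÷ lead(D) = 18x⁶ ÷ −3x² = −6x⁴. Subtract (−6x⁴)·D = 18x⁶ + 54x⁵ − 48x⁴. Remainder: −27x⁵ − 69x⁴ + 120x³ − 2x² − 50x + 16.
Step 3: lead(−27x⁵ − 69x⁴ + 120x³ − 2x² − 50x + 16) ÷ lead(D) = −27x⁵ ÷ −3x² = 9x³. Subtract (9x³)·D = −27x⁵ − 81x⁴ + 72x³. Remainder: 12x⁴ + 48x³ − 2x² − 50x + 16.
Step 4: lead(12x⁴ + 48x³ − 2x² − 50x + 16) ÷ lead(D) = 12x⁴ ÷ −3x² = −4x². Subtract (−4x²)·D = 12x⁴ + 36x³ − 32x². Remainder: 12x³ + 30x² − 50x + 16.
Step 5: lead(12x³ + 30x² − 50x + 16) ÷ lead(D) = 12x³ ÷ −3x² = −4x. Subtract (−4x)·D = 12x³ + 36x² − 32x. Remainder: −6x² − 18x + 16.
Step 6: lead(−6x² − 18x + 16) ÷ lead(D) = −6x² ÷ −3x² = 2. Subtract (2)·D = −6x² − 18x + 16. Remainder: 0.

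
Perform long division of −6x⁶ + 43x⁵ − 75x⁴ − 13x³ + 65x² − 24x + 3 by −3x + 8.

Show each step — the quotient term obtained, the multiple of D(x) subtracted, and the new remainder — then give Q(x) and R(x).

Q(x) = 2x⁵ − 9x⁴ + x³ + 7x² − 3x; R(x) = 3

Step 1: lead(−6x⁶ + 43x⁵ − 75x⁴ − 13x³ + 65x² − 24x + 3) ÷ lead(D) = −6x⁶ ÷ −3x = 2x⁵. Subtract (2x⁵)·D = −6x⁶ + 16x⁵. Remainder: 27x⁵ − 75x⁴ − 13x³ + 65x² − 24x + 3.
Step 2: lead(27x⁵ − 75x⁴ − 13x³ + 65x² − 24x + 3) ÷ lead(D) = 27x⁵ ÷ −3x = −9x⁴. Subtract (−9x⁴)·D = 27x⁵ − 72x⁴. Remainder: −3x⁴ − 13x³ + 65x² − 24x + 3.
Step 3: lead(−3x⁴ − 13x³ + 65x² − 24x + 3) ÷ lead(D) = −3x⁴ ÷ −3x = x³. Subtract (x³)·D = −3x⁴ + 8x³. Remainder: −21x³ + 65x² − 24x + 3.
Step 4: lead(−21x³ + 65x² − 24x + 3) ÷ lead(D) = −21x³ ÷ −3x = 7x². Subtract (7x²)·D = −21x³ + 56x². Remainder: 9x² − 24x + 3.
Step 5: lead(9x² − 24x + 3) ÷ lead(D) = 9x² ÷ −3x = −3x. Subtract (−3x)·D = 9x² − 24x. Remainder: 3.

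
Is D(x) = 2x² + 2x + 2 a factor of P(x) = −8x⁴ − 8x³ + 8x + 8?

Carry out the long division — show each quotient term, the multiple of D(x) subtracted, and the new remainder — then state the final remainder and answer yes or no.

Step 1: lead(−8x⁴ − 8x³ + 8x + 8) ÷ lead(D) = −8x⁴ ÷ 2x² = −4x². Subtract (−4x²)·D = −8x⁴ − 8x³ − 8x². Remainder: 8x² + 8x + 8.
Step 2: lead(8x² + 8x + 8) ÷ lead(D) = 8x² ÷ 2x² = 4. Subtract (4)·D = 8x² + 8x + 8. Remainder: 0.

R(x) = 0, so D(x) is a factor of P(x). yes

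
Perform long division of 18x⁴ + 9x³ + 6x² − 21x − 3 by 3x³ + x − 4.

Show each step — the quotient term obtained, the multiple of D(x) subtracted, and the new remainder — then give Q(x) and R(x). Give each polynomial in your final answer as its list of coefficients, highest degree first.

Step 1: lead(18x⁴ + 9x³ + 6x² − 21x − 3) ÷ lead(D) = 18x⁴ ÷ 3x³ = 6x. Subtract (6x)·D = 18x⁴ + 6x² − 24x. Remainder: 9x³ + 3x − 3.
Step 2: lead(9x³ + 3x − 3) ÷ lead(D) = 9x³ ÷ 3x³ = 3. Subtract (3)·D = 9x³ + 3x − 12. Remainder: 9.

Q = [6, 3]; R = [9]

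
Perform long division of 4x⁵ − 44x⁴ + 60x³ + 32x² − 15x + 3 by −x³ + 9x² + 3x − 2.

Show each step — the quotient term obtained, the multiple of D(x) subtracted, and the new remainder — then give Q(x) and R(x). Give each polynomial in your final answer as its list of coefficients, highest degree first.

Q = [-4, 8, 0]; R = [1, 3]

Step 1: lead(4x⁵ − 44x⁴ + 60x³ + 32x² − 15x + 3) ÷ lead(D) = 4x⁵ ÷ −x³ = −4x². Subtract (−4x²)·D = 4x⁵ − 36x⁴ − 12x³ + 8x². Remainder: −8x⁴ + 72x³ + 24x² − 15x + 3.
Step 2: lead(−8x⁴ + 72x³ + 24x² − 15x + 3) ÷ lead(D) = −8x⁴ ÷ −x³ = 8x. Subtract (8x)·D = −8x⁴ + 72x³ + 24x² − 16x. Remainder: x + 3.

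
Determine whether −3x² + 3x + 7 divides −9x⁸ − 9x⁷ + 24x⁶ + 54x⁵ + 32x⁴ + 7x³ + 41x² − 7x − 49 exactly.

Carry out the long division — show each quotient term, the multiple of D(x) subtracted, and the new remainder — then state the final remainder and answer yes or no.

Step 1: lead(−9x⁸ − 9x⁷ + 24x⁶ + 54x⁵ + 32x⁴ + 7x³ + 41x² − 7x − 49) ÷ lead(D) = −9x⁸ ÷ −3x² = 3x⁶. Subtract (3x⁶)·D = −9x⁸ + 9x⁷ + 21x⁶. Remainder: −18x⁷ + 3x⁶ + 54x⁵ + 32x⁴ + 7x³ + 41x² − 7x − 49.
Step 2: lead(−18x⁷ + 3x⁶ + 54x⁵ + 32x⁴ + 7x³ + 41x² − 7x − 49) ÷ lead(D) = −18x⁷ ÷ −3x² = 6x⁵. Subtract (6x⁵)·D = −18x⁷ + 18x⁶ + 42x⁵. Remainder: −15x⁶ + 12x⁵ + 32x⁴ + 7x³ + 41x² − 7x − 49.
Step 3: lead(−15x⁶ + 12x⁵ + 32x⁴ + 7x³ + 41x² − 7x − 49) ÷ lead(D) = −15x⁶ ÷ −3x² = 5x⁴. Subtract (5x⁴)·D = −15x⁶ + 15x⁵ + 35x⁴. Remainder: −3x⁵ − 3x⁴ + 7x³ + 41x² − 7x − 49.
Step 4: lead(−3x⁵ − 3x⁴ + 7x³ + 41x² − 7x − 49) ÷ lead(D) = −3x⁵ ÷ −3x² = x³. Subtract (x³)·D = −3x⁵ + 3x⁴ + 7x³. Remainder: −6x⁴ + 41x² − 7x − 49.
Step 5: lead(−6x⁴ + 41x² − 7x − 49) ÷ lead(D) = −6x⁴ ÷ −3x² = 2x². Subtract (2x²)·D = −6x⁴ + 6x³ + 14x². Remainder: −6x³ + 27x² − 7x − 49.
Step 6: lead(−6x³ + 27x² − 7x − 49) ÷ lead(D) = −6x³ ÷ −3x² = 2x. Subtract (2x)·D = −6x³ + 6x² + 14x. Remainder: 21x² − 21x − 49.
Step 7: lead(21x² − 21x − 49) ÷ lead(D) = 21x² ÷ −3x² = −7. Subtract (−7)·D = 21x² − 21x − 49. Remainder: 0.

R(x) = 0, so D(x) is a factor of P(x). yes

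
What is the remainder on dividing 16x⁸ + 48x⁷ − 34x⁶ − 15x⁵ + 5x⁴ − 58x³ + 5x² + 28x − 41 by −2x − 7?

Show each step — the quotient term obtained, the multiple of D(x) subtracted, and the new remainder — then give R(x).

Step 1: lead(16x⁸ + 48x⁷ − 34x⁶ − 15x⁵ + 5x⁴ − 58x³ + 5x² + 28x − 41) ÷ lead(D) = 16x⁸ ÷ −2x = −8x⁷. Subtract (−8x⁷)·D = 16x⁸ + 56x⁷. Remainder: −8x⁷ − 34x⁶ − 15x⁵ + 5x⁴ − 58x³ + 5x² + 28x − 41.
Step 2: lead(−8x⁷ − 34x⁶ − 15x⁵ + 5x⁴ − 58x³ + 5x² + 28x − 41) ÷ lead(D) = −8x⁷ ÷ −2x = 4x⁶. Subtract (4x⁶)·D = −8x⁷ − 28x⁶. Remainder: −6x⁶ − 15x⁵ + 5x⁴ − 58x³ + 5x² + 28x − 41.
Step 3: lead(−6x⁶ − 15x⁵ + 5x⁴ − 58x³ + 5x² + 28x − 41) ÷ lead(D) = −6x⁶ ÷ −2x = 3x⁵. Subtract (3x⁵)·D = −6x⁶ − 21x⁵. Remainder: 6x⁵ + 5x⁴ − 58x³ + 5x² + 28x − 41.
Step 4: lead(6x⁵ + 5x⁴ − 58x³ + 5x² + 28x − 41) ÷ lead(D) = 6x⁵ ÷ −2x = −3x⁴. Subtract (−3x⁴)·D = 6x⁵ + 21x⁴. Remainder: −16x⁴ − 58x³ + 5x² + 28x − 41.
Step 5: lead(−16x⁴ − 58x³ + 5x² + 28x − 41) ÷ lead(D) = −16x⁴ ÷ −2x = 8x³. Subtract (8x³)·D = −16x⁴ − 56x³. Remainder: −2x³ + 5x² + 28x − 41.
Step 6: lead(−2x³ + 5x² + 28x − 41) ÷ lead(D) = −2x³ ÷ −2x = x². Subtract (x²)·D = −2x³ − 7x². Remainder: 12x² + 28x − 41.
Step 7: lead(12x² + 28x − 41) ÷ lead(D) = 12x² ÷ −2x = −6x. Subtract (−6x)·D = 12x² + 42x. Remainder: −14x − 41.
Step 8: lead(−14x − 41) ÷ lead(D) = −14x ÷ −2x = 7. Subtract (7)·D = −14x − 49. Remainder: 8.

R(x) = 8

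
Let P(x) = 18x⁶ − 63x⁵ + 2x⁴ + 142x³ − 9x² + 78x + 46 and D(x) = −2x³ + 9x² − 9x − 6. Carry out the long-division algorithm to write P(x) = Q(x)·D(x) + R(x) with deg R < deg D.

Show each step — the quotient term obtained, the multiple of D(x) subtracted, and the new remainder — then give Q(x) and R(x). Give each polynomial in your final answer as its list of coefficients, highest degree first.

Step 1: lead(18x⁶ − 63x⁵ + 2x⁴ + 142x³ − 9x² + 78x + 46) ÷ lead(D) = 18x⁶ ÷ −2x³ = −9x³. Subtract (−9x³)·D = 18x⁶ − 81x⁵ + 81x⁴ + 54x³. Remainder: 18x⁵ − 79x⁴ + 88x³ − 9x² + 78x + 46.
Step 2: lead(18x⁵ − 79x⁴ + 88x³ − 9x² + 78x + 46) ÷ lead(D) = 18x⁵ ÷ −2x³ = −9x². Subtract (−9x²)·D = 18x⁵ − 81x⁴ + 81x³ + 54x². Remainder: 2x⁴ + 7x³ − 63x² + 78x + 46.
Step 3: lead(2x⁴ + 7x³ − 63x² + 78x + 46) ÷ lead(D) = 2x⁴ ÷ −2x³ = −x. Subtract (−x)·D = 2x⁴ − 9x³ + 9x² + 6x. Remainder: 16x³ − 72x² + 72x + 46.
Step 4: lead(16x³ − 72x² + 72x + 46) ÷ lead(D) = 16x³ ÷ −2x³ = −8. Subtract (−8)·D = 16x³ − 72x² + 72x + 48. Remainder: −2.

Q = [-9, -9, -1, -8]; R = [-2]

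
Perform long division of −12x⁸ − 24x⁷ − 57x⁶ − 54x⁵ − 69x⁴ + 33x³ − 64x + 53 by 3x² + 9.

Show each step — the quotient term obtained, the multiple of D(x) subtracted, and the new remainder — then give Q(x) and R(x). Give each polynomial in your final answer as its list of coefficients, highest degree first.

Q = [-4, -8, -7, 6, -2, -7, 6]; R = [-1, -1]

Step 1: lead(−12x⁸ − 24x⁷ − 57x⁶ − 54x⁵ − 69x⁴ + 33x³ − 64x + 53) ÷ lead(D) = −12x⁸ ÷ 3x² = −4x⁶. Subtract (−4x⁶)·D = −12x⁸ − 36x⁶. Remainder: −24x⁷ − 21x⁶ − 54x⁵ − 69x⁴ + 33x³ − 64x + 53.
Step 2: lead(−24x⁷ − 21x⁶ − 54x⁵ − 69x⁴ + 33x³ − 64x + 53) ÷ lead(D) = −24x⁷ ÷ 3x² = −8x⁵. Subtract (−8x⁵)·D = −24x⁷ − 72x⁵. Remainder: −21x⁶ + 18x⁵ − 69x⁴ + 33x³ − 64x + 53.
Step 3: lead(−21x⁶ + 18x⁵ − 69x⁴ + 33x³ − 64x + 53) ÷ lead(D) = −21x⁶ ÷ 3x² = −7x⁴. Subtract (−7x⁴)·D = −21x⁶ − 63x⁴. Remainder: 18x⁵ − 6x⁴ + 33x³ − 64x + 53.
Step 4: lead(18x⁵ − 6x⁴ + 33x³ − 64x + 53) ÷ lead(D) = 18x⁵ ÷ 3x² = 6x³. Subtract (6x³)·D = 18x⁵ + 54x³. Remainder: −6x⁴ − 21x³ − 64x + 53.
Step 5: lead(−6x⁴ − 21x³ − 64x + 53) ÷ lead(D) = −6x⁴ ÷ 3x² = −2x². Subtract (−2x²)·D = −6x⁴ − 18x². Remainder: −21x³ + 18x² − 64x + 53.
Step 6: lead(−21x³ + 18x² − 64x + 53) ÷ lead(D) = −21x³ ÷ 3x² = −7x. Subtract (−7x)·D = −21x³ − 63x. Remainder: 18x² − x + 53.
Step 7: lead(18x² − x + 53) ÷ lead(D) = 18x² ÷ 3x² = 6. Subtract (6)·D = 18x² + 54. Remainder: −x − 1.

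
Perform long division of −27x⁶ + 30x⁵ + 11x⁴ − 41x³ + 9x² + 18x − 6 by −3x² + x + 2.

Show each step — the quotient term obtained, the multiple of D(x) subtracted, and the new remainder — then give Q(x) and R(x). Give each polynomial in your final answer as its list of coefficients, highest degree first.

Step 1: lead(−27x⁶ + 30x⁵ + 11x⁴ − 41x³ + 9x² + 18x − 6) ÷ lead(D) = −27x⁶ ÷ −3x² = 9x⁴. Subtract (9x⁴)·D = −27x⁶ + 9x⁵ + 18x⁴. Remainder: 21x⁵ − 7x⁴ − 41x³ + 9x² + 18x − 6.
Step 2: lead(21x⁵ − 7x⁴ − 41x³ + 9x² + 18x − 6) ÷ lead(D) = 21x⁵ ÷ −3x² = −7x³. Subtract (−7x³)·D = 21x⁵ − 7x⁴ − 14x³. Remainder: −27x³ + 9x² + 18x − 6.
Step 3: lead(−27x³ + 9x² + 18x − 6) ÷ lead(D) = −27x³ ÷ −3x² = 9x. Subtract (9x)·D = −27x³ + 9x² + 18x. Remainder: −6.

Q = [9, -7, 0, 9, 0]; R = [-6]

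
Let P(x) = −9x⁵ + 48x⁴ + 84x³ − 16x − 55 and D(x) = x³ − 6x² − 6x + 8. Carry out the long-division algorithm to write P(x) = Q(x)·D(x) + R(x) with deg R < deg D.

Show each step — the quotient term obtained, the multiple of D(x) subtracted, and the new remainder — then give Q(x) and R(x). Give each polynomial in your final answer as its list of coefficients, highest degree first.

Step 1: lead(−9x⁵ + 48x⁴ + 84x³ − 16x − 55) ÷ lead(D) = −9x⁵ ÷ x³ = −9x². Subtract (−9x²)·D = −9x⁵ + 54x⁴ + 54x³ − 72x². Remainder: −6x⁴ + 30x³ + 72x² − 16x − 55.
Step 2: lead(−6x⁴ + 30x³ + 72x² − 16x − 55) ÷ lead(D) = −6x⁴ ÷ x³ = −6x. Subtract (−6x)·D = −6x⁴ + 36x³ + 36x² − 48x. Remainder: −6x³ + 36x² + 32x − 55.
Step 3: lead(−6x³ + 36x² + 32x − 55) ÷ lead(D) = −6x³ ÷ x³ = −6. Subtract (−6)·D = −6x³ + 36x² + 36x − 48. Remainder: −4x − 7.

Q = [-9, -6, -6]; R = [-4, -7]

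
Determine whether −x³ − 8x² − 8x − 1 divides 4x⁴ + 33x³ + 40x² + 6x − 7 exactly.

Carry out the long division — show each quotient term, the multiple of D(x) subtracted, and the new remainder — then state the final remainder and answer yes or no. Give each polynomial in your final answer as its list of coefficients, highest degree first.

Step 1: lead(4x⁴ + 33x³ + 40x² + 6x − 7) ÷ lead(D) = 4x⁴ ÷ −x³ = −4x. Subtract (−4x)·D = 4x⁴ + 32x³ + 32x² + 4x. Remainder: x³ + 8x² + 2x − 7.
Step 2: lead(x³ + 8x² + 2x − 7) ÷ lead(D) = x³ ÷ −x³ = −1. Subtract (−1)·D = x³ + 8x² + 8x + 1. Remainder: −6x − 8.

R = [-6, -8], so D(x) is not a factor of P(x). no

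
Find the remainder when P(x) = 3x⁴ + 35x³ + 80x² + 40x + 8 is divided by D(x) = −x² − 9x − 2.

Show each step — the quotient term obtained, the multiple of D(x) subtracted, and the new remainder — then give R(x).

R(x) = 6x + 4

Step 1: lead(3x⁴ + 35x³ + 80x² + 40x + 8) ÷ lead(D) = 3x⁴ ÷ −x² = −3x². Subtract (−3x²)·D = 3x⁴ + 27x³ + 6x². Remainder: 8x³ + 74x² + 40x + 8.
Step 2: lead(8x³ + 74x² + 40x + 8) ÷ lead(D) = 8x³ ÷ −x² = −8x. Subtract (−8x)·D = 8x³ + 72x² + 16x. Remainder: 2x² + 24x + 8.
Step 3: lead(2x² + 24x + 8) ÷ lead(D) = 2x² ÷ −x² = −2. Subtract (−2)·D = 2x² + 18x + 4. Remainder: 6x + 4.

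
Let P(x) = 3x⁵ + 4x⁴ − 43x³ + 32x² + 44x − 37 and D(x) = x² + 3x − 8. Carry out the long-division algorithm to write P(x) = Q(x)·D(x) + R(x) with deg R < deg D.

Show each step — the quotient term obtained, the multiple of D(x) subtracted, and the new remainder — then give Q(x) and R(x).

Q(x) = 3x³ − 5x² − 4x + 4; R(x) = −5

Step 1: lead(3x⁵ + 4x⁴ − 43x³ + 32x² + 44x − 37) ÷ lead(D) = 3x⁵ ÷ x² = 3x³. Subtract (3x³)·D = 3x⁵ + 9x⁴ − 24x³. Remainder: −5x⁴ − 19x³ + 32x² + 44x − 37.
Step 2: lead(−5x⁴ − 19x³ + 32x² + 44x − 37) ÷ lead(D) = −5x⁴ ÷ x² = −5x². Subtract (−5x²)·D = −5x⁴ − 15x³ + 40x². Remainder: −4x³ − 8x² + 44x − 37.
Step 3: lead(−4x³ − 8x² + 44x − 37) ÷ lead(D) = −4x³ ÷ x² = −4x. Subtract (−4x)·D = −4x³ − 12x² + 32x. Remainder: 4x² + 12x − 37.
Step 4: lead(4x² + 12x − 37) ÷ lead(D) = 4x² ÷ x² = 4. Subtract (4)·D = 4x² + 12x − 32. Remainder: −5.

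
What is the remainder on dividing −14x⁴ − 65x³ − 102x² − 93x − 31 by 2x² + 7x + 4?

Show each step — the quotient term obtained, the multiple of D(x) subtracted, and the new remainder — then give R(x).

R(x) = 2x + 5

Step 1: lead(−14x⁴ − 65x³ − 102x² − 93x − 31) ÷ lead(D) = −14x⁴ ÷ 2x² = −7x². Subtract (−7x²)·D = −14x⁴ − 49x³ − 28x². Remainder: −16x³ − 74x² − 93x − 31.
Step 2: lead(−16x³ − 74x² − 93x − 31) ÷ lead(D) = −16x³ ÷ 2x² = −8x. Subtract (−8x)·D = −16x³ − 56x² − 32x. Remainder: −18x² − 61x − 31.
Step 3: lead(−18x² − 61x − 31) ÷ lead(D) = −18x² ÷ 2x² = −9. Subtract (−9)·D = −18x² − 63x − 36. Remainder: 2x + 5.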